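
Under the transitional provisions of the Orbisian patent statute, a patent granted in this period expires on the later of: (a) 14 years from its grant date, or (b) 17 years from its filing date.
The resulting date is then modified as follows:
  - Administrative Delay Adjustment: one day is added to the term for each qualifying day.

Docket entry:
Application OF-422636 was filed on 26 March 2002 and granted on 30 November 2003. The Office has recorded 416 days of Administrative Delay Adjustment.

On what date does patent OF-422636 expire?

2020-05-15

(a) grant + 14 years → 30 November 2017.
(b) filing + 17 years → 26 March 2019.
Later of the two: 26 March 2019.
Administrative Delay Adjustment: +416 days → 15 May 2020.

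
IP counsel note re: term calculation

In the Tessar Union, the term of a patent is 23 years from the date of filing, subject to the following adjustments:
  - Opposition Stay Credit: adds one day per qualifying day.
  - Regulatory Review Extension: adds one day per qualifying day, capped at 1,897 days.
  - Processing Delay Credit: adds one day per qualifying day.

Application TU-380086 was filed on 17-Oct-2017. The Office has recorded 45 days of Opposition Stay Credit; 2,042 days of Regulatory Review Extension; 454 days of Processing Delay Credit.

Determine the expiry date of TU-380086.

May 10, 2047

Base term: filing date + 23 years → 17 October 2040.
Opposition Stay Credit: +45 days → 1 December 2040.
Regulatory Review Extension: 2042 days claimed exceeds the 1897-day cap, so +1897 days → 10 February 2046.
Processing Delay Credit: +454 days → 10 May 2047.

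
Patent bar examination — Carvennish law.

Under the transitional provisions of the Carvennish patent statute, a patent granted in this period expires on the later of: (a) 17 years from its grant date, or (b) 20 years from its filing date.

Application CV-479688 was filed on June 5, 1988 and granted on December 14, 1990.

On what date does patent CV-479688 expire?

(a) grant + 17 years → 14 December 2007.
(b) filing + 20 years → 5 June 2008.
Later of the two: 5 June 2008.

June 5, 2008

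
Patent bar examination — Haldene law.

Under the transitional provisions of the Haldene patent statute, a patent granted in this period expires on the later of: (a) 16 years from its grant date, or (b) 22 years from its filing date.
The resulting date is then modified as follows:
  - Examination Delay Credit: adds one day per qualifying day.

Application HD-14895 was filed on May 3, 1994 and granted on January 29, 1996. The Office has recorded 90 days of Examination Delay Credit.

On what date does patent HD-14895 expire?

2016-08-01

(a) grant + 16 years → 29 January 2012.
(b) filing + 22 years → 3 May 2016.
Later of the two: 3 May 2016.
Examination Delay Credit: +90 days → 1 August 2016.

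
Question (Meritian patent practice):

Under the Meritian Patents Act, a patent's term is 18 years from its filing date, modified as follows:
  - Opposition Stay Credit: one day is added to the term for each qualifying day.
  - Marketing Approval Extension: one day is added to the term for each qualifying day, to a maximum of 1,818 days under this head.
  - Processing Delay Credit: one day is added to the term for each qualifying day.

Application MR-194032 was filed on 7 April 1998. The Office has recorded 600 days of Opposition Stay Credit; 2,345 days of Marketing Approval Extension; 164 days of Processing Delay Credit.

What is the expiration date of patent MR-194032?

May 3, 2023

Base term: filing date + 18 years → 7 April 2016.
Opposition Stay Credit: +600 days → 28 November 2017.
Marketing Approval Extension: 2345 days claimed exceeds the 1818-day cap, so +1818 days → 20 November 2022.
Processing Delay Credit: +164 days → 3 May 2023.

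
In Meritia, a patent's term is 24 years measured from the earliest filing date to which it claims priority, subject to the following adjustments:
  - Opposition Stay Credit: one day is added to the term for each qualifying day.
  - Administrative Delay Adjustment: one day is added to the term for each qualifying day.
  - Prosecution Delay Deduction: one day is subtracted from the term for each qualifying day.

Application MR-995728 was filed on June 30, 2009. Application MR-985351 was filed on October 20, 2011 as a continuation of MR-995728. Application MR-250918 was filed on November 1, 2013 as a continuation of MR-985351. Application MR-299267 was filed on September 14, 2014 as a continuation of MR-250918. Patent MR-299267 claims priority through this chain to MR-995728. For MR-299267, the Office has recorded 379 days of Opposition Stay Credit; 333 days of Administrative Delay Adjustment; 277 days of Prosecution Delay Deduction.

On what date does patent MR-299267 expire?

September 8, 2034

Earliest priority filing: 30 June 2009.
Base term: 30 June 2009 + 24 years → 30 June 2033.
Opposition Stay Credit: +379 days → 14 July 2034.
Administrative Delay Adjustment: +333 days → 12 June 2035.
Prosecution Delay Deduction: −277 days → 8 September 2034.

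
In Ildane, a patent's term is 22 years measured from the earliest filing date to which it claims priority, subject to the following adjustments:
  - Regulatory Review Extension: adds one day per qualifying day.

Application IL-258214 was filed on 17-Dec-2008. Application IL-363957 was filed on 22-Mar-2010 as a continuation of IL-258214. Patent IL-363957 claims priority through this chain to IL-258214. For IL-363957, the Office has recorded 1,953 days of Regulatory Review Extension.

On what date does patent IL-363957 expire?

Earliest priority filing: 17 December 2008.
Base term: 17 December 2008 + 22 years → 17 December 2030.
Regulatory Review Extension: +1953 days → 22 April 2036.

April 22, 2036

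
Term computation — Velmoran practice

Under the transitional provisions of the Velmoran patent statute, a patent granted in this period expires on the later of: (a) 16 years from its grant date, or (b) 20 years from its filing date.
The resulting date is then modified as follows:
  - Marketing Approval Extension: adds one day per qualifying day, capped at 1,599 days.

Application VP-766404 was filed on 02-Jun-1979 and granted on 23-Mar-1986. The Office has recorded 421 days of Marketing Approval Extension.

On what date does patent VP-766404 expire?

(a) grant + 16 years → 23 March 2002.
(b) filing + 20 years → 2 June 1999.
Later of the two: 23 March 2002.
Marketing Approval Extension: 421 days (within the 1599-day cap) → +421 days → 18 May 2003.

2003-05-18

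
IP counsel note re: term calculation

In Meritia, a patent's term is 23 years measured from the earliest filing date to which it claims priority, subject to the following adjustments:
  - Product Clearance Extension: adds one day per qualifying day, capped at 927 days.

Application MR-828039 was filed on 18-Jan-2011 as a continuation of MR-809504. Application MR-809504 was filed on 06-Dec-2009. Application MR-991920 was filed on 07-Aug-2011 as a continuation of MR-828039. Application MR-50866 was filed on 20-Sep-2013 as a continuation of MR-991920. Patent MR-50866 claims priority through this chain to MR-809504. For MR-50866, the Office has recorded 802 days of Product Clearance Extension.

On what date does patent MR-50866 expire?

Earliest priority filing: 6 December 2009.
Base term: 6 December 2009 + 23 years → 6 December 2032.
Product Clearance Extension: 802 days (within the 927-day cap) → +802 days → 16 February 2035.

February 16, 2035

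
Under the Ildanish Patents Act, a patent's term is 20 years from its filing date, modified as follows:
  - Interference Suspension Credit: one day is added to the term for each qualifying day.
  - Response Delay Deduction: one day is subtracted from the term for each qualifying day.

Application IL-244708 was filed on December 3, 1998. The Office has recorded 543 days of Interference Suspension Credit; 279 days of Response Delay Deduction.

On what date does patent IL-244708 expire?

Base term: filing date + 20 years → 3 December 2018.
Interference Suspension Credit: +543 days → 29 May 2020.
Response Delay Deduction: −279 days → 24 August 2019.

August 24, 2019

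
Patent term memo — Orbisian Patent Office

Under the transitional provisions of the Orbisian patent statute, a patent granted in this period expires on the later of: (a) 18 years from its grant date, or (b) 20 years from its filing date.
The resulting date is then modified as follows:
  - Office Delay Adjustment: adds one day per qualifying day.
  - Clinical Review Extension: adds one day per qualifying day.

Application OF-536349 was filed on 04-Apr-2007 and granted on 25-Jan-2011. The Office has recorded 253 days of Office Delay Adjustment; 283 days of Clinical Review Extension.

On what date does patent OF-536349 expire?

2030-07-15

(a) grant + 18 years → 25 January 2029.
(b) filing + 20 years → 4 April 2027.
Later of the two: 25 January 2029.
Office Delay Adjustment: +253 days → 5 October 2029.
Clinical Review Extension: +283 days → 15 July 2030.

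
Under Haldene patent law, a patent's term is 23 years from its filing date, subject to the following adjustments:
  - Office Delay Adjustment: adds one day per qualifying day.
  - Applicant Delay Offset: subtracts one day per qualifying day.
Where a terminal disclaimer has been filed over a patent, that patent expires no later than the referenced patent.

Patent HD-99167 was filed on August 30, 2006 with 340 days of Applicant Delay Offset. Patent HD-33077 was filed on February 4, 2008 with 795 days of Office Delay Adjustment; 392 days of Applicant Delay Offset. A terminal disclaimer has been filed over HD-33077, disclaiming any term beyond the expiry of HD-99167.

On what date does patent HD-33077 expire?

2028-09-24

Natural term of HD-33077:
  Base: filing + 23 years → 4 February 2031.
  Office Delay Adjustment: +795 days → 9 April 2033.
  Applicant Delay Offset: −392 days → 13 March 2032.
Expiry of referenced patent HD-99167:
  Base: filing + 23 years → 30 August 2029.
  Applicant Delay Offset: −340 days → 24 September 2028.
Terminal disclaimer: HD-33077 expires on the earlier of 13 March 2032 and 24 September 2028.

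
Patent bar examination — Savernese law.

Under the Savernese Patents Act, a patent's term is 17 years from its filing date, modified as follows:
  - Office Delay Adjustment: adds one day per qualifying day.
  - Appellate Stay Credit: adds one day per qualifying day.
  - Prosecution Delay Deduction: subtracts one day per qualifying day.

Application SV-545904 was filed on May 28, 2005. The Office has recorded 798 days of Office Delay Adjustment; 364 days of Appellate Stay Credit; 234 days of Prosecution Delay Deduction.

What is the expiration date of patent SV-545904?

December 11, 2024

Base term: filing date + 17 years → 28 May 2022.
Office Delay Adjustment: +798 days → 3 August 2024.
Appellate Stay Credit: +364 days → 2 August 2025.
Prosecution Delay Deduction: −234 days → 11 December 2024.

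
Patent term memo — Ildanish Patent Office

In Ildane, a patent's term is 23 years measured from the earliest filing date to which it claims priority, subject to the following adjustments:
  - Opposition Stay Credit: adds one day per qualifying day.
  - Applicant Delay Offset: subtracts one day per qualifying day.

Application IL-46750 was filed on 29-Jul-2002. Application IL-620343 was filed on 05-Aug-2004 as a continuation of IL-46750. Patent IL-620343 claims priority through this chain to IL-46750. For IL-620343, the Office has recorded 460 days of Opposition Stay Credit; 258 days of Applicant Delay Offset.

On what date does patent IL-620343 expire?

February 16, 2026

Earliest priority filing: 29 July 2002.
Base term: 29 July 2002 + 23 years → 29 July 2025.
Opposition Stay Credit: +460 days → 1 November 2026.
Applicant Delay Offset: −258 days → 16 February 2026.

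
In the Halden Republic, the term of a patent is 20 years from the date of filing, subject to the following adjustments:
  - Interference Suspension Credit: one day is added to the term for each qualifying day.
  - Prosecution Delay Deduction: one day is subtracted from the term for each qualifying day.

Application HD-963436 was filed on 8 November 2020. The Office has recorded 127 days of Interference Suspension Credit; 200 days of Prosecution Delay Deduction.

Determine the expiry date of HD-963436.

Base term: filing date + 20 years → 8 November 2040.
Interference Suspension Credit: +127 days → 15 March 2041.
Prosecution Delay Deduction: −200 days → 27 August 2040.

August 27, 2040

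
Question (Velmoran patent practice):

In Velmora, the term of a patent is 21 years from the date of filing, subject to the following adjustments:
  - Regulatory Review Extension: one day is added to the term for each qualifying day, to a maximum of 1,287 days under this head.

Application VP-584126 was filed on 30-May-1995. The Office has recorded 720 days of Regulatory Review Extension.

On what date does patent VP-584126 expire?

Base term: filing date + 21 years → 30 May 2016.
Regulatory Review Extension: 720 days (within the 1287-day cap) → +720 days → 20 May 2018.

2018-05-20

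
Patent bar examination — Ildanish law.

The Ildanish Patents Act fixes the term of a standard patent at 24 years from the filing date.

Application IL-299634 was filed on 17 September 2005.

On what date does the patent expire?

Filing date + 24 years → 17 September 2029.

September 17, 2029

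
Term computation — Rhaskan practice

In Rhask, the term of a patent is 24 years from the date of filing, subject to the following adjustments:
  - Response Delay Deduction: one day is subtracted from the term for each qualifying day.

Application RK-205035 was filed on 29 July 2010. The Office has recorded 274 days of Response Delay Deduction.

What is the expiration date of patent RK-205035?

Base term: filing date + 24 years → 29 July 2034.
Response Delay Deduction: −274 days → 28 October 2033.

2033-10-28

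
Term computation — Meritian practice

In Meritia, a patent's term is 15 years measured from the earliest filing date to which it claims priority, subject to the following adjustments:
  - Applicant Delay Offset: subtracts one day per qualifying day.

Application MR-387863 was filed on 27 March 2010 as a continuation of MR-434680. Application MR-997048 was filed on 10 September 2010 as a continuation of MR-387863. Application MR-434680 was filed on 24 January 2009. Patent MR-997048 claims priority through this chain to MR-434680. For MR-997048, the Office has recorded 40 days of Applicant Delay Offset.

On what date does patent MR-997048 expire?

December 15, 2023

Earliest priority filing: 24 January 2009.
Base term: 24 January 2009 + 15 years → 24 January 2024.
Applicant Delay Offset: −40 days → 15 December 2023.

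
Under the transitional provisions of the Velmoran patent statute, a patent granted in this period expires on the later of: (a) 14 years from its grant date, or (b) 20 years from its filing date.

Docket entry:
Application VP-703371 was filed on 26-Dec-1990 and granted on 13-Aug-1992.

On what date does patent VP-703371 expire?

(a) grant + 14 years → 13 August 2006.
(b) filing + 20 years → 26 December 2010.
Later of the two: 26 December 2010.

December 26, 2010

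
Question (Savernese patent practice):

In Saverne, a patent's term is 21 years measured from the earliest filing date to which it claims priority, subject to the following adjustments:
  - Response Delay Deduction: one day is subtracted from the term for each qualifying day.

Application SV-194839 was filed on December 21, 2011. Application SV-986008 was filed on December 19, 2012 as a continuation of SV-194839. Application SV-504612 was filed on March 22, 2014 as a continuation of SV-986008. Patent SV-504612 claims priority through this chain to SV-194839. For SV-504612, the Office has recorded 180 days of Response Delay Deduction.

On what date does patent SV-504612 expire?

June 24, 2032

Earliest priority filing: 21 December 2011.
Base term: 21 December 2011 + 21 years → 21 December 2032.
Response Delay Deduction: −180 days → 24 June 2032.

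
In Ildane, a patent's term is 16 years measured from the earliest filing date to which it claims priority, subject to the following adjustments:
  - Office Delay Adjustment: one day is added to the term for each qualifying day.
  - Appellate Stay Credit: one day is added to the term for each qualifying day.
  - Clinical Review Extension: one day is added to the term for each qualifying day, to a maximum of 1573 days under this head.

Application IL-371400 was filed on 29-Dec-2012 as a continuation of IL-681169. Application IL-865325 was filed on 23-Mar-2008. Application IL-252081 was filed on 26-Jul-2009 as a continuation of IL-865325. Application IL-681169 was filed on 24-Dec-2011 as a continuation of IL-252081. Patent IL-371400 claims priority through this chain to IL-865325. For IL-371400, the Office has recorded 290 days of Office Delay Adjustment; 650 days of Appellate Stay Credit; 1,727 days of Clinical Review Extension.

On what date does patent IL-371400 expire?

2031-02-08

Earliest priority filing: 23 March 2008.
Base term: 23 March 2008 + 16 years → 23 March 2024.
Office Delay Adjustment: +290 days → 7 January 2025.
Appellate Stay Credit: +650 days → 19 October 2026.
Clinical Review Extension: 1727 days claimed exceeds the 1573-day cap, so +1573 days → 8 February 2031.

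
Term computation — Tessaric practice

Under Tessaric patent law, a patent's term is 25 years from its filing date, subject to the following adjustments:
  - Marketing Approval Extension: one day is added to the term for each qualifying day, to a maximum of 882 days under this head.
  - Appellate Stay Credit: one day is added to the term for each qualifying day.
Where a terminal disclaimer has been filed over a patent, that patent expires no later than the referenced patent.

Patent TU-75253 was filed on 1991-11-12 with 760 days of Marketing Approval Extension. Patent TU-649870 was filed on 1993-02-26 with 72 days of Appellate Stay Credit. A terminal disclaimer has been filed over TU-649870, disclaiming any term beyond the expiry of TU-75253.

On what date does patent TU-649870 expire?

May 9, 2018

Natural term of TU-649870:
  Base: filing + 25 years → 26 February 2018.
  Appellate Stay Credit: +72 days → 9 May 2018.
Expiry of referenced patent TU-75253:
  Base: filing + 25 years → 12 November 2016.
  Marketing Approval Extension: 760 days (within the 882-day cap) → +760 days → 12 December 2018.
Terminal disclaimer: TU-649870 expires on the earlier of 9 May 2018 and 12 December 2018.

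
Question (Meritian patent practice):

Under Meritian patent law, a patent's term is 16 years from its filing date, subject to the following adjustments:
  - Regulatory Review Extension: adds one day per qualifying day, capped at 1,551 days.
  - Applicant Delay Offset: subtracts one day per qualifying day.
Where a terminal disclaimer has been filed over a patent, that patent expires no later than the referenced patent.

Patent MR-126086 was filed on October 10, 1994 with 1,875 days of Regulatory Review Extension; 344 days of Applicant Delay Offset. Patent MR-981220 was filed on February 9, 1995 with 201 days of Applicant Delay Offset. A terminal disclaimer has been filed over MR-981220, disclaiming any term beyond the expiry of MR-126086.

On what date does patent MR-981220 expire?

2010-07-23

Natural term of MR-981220:
  Base: filing + 16 years → 9 February 2011.
  Applicant Delay Offset: −201 days → 23 July 2010.
Expiry of referenced patent MR-126086:
  Base: filing + 16 years → 10 October 2010.
  Regulatory Review Extension: 1875 days claimed exceeds the 1551-day cap, so +1551 days → 8 January 2015.
  Applicant Delay Offset: −344 days → 29 January 2014.
Terminal disclaimer: MR-981220 expires on the earlier of 23 July 2010 and 29 January 2014.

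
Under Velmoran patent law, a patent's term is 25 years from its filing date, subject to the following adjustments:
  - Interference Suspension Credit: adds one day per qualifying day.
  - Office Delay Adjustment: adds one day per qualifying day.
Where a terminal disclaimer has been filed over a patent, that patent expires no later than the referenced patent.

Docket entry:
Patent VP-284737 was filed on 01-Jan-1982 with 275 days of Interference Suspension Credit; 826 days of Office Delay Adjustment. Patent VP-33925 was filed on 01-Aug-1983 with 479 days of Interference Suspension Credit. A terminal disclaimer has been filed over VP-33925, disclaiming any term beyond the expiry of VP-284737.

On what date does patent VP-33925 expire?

Natural term of VP-33925:
  Base: filing + 25 years → 1 August 2008.
  Interference Suspension Credit: +479 days → 23 November 2009.
Expiry of referenced patent VP-284737:
  Base: filing + 25 years → 1 January 2007.
  Interference Suspension Credit: +275 days → 3 October 2007.
  Office Delay Adjustment: +826 days → 6 January 2010.
Terminal disclaimer: VP-33925 expires on the earlier of 23 November 2009 and 6 January 2010.

November 23, 2009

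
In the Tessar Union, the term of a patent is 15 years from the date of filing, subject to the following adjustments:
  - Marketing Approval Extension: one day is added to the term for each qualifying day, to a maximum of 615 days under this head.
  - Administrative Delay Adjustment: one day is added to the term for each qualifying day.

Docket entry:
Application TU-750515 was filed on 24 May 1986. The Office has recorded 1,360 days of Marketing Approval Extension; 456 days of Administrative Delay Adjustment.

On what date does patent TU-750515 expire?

Base term: filing date + 15 years → 24 May 2001.
Marketing Approval Extension: 1360 days claimed exceeds the 615-day cap, so +615 days → 29 January 2003.
Administrative Delay Adjustment: +456 days → 29 April 2004.

April 29, 2004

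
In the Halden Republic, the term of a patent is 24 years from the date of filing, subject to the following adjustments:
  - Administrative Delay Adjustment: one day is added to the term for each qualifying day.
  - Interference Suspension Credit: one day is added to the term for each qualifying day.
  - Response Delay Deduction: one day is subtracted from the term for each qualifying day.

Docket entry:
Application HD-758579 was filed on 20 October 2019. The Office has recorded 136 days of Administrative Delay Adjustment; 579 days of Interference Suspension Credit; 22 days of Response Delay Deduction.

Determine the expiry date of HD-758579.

2045-09-12

Base term: filing date + 24 years → 20 October 2043.
Administrative Delay Adjustment: +136 days → 4 March 2044.
Interference Suspension Credit: +579 days → 4 October 2045.
Response Delay Deduction: −22 days → 12 September 2045.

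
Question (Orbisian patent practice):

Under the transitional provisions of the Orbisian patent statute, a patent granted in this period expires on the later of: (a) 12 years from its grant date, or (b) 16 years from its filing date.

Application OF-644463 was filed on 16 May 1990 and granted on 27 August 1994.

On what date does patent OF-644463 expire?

2006-08-27

(a) grant + 12 years → 27 August 2006.
(b) filing + 16 years → 16 May 2006.
Later of the two: 27 August 2006.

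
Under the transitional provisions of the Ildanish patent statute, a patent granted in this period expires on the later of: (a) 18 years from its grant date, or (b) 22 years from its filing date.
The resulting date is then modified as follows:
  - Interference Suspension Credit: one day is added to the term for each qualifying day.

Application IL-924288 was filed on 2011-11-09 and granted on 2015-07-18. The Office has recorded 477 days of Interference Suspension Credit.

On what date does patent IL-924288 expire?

March 1, 2035

(a) grant + 18 years → 18 July 2033.
(b) filing + 22 years → 9 November 2033.
Later of the two: 9 November 2033.
Interference Suspension Credit: +477 days → 1 March 2035.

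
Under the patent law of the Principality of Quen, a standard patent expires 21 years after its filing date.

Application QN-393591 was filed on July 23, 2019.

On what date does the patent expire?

Filing date + 21 years → 23 July 2040.

2040-07-23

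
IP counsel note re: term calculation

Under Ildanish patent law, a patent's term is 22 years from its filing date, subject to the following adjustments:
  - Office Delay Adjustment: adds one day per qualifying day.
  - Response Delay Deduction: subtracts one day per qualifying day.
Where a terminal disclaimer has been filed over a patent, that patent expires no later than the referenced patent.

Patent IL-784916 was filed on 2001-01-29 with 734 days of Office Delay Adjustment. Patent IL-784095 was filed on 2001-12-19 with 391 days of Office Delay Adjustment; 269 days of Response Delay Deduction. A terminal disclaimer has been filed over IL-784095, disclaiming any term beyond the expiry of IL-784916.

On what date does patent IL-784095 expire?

Natural term of IL-784095:
  Base: filing + 22 years → 19 December 2023.
  Office Delay Adjustment: +391 days → 13 January 2025.
  Response Delay Deduction: −269 days → 19 April 2024.
Expiry of referenced patent IL-784916:
  Base: filing + 22 years → 29 January 2023.
  Office Delay Adjustment: +734 days → 1 February 2025.
Terminal disclaimer: IL-784095 expires on the earlier of 19 April 2024 and 1 February 2025.

2024-04-19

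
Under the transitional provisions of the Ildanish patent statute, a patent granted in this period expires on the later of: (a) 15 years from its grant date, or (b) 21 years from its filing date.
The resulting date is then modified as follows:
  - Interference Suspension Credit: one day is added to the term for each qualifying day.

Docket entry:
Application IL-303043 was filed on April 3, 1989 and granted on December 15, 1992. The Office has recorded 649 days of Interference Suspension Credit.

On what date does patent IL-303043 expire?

2012-01-12

(a) grant + 15 years → 15 December 2007.
(b) filing + 21 years → 3 April 2010.
Later of the two: 3 April 2010.
Interference Suspension Credit: +649 days → 12 January 2012.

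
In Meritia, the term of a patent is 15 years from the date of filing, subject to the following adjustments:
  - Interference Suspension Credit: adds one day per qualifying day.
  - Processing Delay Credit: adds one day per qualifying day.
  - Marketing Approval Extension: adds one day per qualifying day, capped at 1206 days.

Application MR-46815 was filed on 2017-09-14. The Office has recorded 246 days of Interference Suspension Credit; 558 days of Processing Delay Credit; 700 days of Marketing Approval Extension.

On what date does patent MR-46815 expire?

October 27, 2036

Base term: filing date + 15 years → 14 September 2032.
Interference Suspension Credit: +246 days → 18 May 2033.
Processing Delay Credit: +558 days → 27 November 2034.
Marketing Approval Extension: 700 days (within the 1206-day cap) → +700 days → 27 October 2036.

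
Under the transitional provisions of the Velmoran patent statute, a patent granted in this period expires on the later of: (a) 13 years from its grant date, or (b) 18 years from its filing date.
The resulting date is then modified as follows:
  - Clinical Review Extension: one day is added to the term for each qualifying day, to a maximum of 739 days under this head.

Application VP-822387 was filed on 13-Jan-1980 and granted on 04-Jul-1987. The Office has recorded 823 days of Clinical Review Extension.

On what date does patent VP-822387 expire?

July 13, 2002

(a) grant + 13 years → 4 July 2000.
(b) filing + 18 years → 13 January 1998.
Later of the two: 4 July 2000.
Clinical Review Extension: 823 days claimed exceeds the 739-day cap, so +739 days → 13 July 2002.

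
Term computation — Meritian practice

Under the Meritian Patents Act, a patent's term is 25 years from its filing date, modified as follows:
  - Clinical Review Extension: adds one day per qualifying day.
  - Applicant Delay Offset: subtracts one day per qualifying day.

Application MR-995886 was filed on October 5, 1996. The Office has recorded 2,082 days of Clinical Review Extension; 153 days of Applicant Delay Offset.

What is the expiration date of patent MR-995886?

Base term: filing date + 25 years → 5 October 2021.
Clinical Review Extension: +2082 days → 18 June 2027.
Applicant Delay Offset: −153 days → 16 January 2027.

2027-01-16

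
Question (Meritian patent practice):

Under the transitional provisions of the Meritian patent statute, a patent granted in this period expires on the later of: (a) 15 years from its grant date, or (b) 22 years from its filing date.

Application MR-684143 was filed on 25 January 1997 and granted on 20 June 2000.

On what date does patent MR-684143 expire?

(a) grant + 15 years → 20 June 2015.
(b) filing + 22 years → 25 January 2019.
Later of the two: 25 January 2019.

January 25, 2019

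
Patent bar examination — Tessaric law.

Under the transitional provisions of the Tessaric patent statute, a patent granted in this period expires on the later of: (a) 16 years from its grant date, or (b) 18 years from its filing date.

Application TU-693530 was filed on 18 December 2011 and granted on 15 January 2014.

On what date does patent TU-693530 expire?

(a) grant + 16 years → 15 January 2030.
(b) filing + 18 years → 18 December 2029.
Later of the two: 15 January 2030.

January 15, 2030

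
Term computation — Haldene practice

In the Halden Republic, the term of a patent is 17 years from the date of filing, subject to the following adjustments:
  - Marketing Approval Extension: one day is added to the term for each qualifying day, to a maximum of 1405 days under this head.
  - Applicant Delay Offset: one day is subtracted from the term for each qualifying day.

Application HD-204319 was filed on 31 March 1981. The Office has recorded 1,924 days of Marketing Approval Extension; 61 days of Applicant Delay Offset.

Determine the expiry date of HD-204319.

Base term: filing date + 17 years → 31 March 1998.
Marketing Approval Extension: 1924 days claimed exceeds the 1405-day cap, so +1405 days → 3 February 2002.
Applicant Delay Offset: −61 days → 4 December 2001.

2001-12-04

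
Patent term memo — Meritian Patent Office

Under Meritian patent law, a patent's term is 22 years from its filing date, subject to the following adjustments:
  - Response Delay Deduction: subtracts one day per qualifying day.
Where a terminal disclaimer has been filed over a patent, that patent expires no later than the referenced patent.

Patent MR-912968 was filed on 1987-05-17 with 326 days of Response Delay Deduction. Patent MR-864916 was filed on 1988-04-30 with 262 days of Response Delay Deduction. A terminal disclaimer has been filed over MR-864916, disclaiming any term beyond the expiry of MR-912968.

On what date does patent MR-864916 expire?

2008-06-25

Natural term of MR-864916:
  Base: filing + 22 years → 30 April 2010.
  Response Delay Deduction: −262 days → 11 August 2009.
Expiry of referenced patent MR-912968:
  Base: filing + 22 years → 17 May 2009.
  Response Delay Deduction: −326 days → 25 June 2008.
Terminal disclaimer: MR-864916 expires on the earlier of 11 August 2009 and 25 June 2008.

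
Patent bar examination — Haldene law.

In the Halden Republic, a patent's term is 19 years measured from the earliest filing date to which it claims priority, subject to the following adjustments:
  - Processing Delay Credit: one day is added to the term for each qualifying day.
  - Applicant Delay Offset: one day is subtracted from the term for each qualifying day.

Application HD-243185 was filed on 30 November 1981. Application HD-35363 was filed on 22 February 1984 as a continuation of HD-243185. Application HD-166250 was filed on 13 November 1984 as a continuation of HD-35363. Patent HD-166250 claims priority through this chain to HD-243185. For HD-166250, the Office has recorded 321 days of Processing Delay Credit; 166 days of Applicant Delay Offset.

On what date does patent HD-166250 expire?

May 4, 2001

Earliest priority filing: 30 November 1981.
Base term: 30 November 1981 + 19 years → 30 November 2000.
Processing Delay Credit: +321 days → 17 October 2001.
Applicant Delay Offset: −166 days → 4 May 2001.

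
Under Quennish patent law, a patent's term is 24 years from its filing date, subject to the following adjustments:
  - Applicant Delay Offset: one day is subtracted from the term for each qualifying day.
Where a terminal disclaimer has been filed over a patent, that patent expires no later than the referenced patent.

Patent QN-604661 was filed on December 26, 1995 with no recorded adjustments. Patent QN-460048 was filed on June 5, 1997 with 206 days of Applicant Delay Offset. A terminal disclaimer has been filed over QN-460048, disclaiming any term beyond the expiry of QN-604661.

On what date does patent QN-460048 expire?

2019-12-26

Natural term of QN-460048:
  Base: filing + 24 years → 5 June 2021.
  Applicant Delay Offset: −206 days → 11 November 2020.
Expiry of referenced patent QN-604661:
  Base: filing + 24 years → 26 December 2019.
Terminal disclaimer: QN-460048 expires on the earlier of 11 November 2020 and 26 December 2019.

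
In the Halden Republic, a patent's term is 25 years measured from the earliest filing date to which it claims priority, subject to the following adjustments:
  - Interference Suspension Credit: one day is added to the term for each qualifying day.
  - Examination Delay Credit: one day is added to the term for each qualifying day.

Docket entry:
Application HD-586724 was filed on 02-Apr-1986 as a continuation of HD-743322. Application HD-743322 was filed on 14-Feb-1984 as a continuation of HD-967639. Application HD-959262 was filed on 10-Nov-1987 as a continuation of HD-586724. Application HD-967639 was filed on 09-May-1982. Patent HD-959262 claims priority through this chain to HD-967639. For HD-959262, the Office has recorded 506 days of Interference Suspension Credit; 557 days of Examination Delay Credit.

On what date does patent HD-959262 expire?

Earliest priority filing: 9 May 1982.
Base term: 9 May 1982 + 25 years → 9 May 2007.
Interference Suspension Credit: +506 days → 26 September 2008.
Examination Delay Credit: +557 days → 6 April 2010.

2010-04-06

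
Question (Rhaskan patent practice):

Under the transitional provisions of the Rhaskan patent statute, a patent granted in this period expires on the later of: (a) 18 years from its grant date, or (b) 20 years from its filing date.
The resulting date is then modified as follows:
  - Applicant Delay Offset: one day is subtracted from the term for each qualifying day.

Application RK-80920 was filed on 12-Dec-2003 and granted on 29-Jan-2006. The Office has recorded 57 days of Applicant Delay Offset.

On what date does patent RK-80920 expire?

(a) grant + 18 years → 29 January 2024.
(b) filing + 20 years → 12 December 2023.
Later of the two: 29 January 2024.
Applicant Delay Offset: −57 days → 3 December 2023.

December 3, 2023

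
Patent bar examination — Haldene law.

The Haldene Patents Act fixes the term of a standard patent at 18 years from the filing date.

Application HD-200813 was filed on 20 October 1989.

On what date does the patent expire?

2007-10-20

Filing date + 18 years → 20 October 2007.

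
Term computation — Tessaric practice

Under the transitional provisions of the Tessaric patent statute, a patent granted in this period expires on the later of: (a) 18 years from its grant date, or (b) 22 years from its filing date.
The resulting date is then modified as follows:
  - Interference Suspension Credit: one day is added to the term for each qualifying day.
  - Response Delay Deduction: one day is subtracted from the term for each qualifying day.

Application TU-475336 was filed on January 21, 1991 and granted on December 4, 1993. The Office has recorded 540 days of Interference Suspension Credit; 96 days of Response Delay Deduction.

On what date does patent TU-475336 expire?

(a) grant + 18 years → 4 December 2011.
(b) filing + 22 years → 21 January 2013.
Later of the two: 21 January 2013.
Interference Suspension Credit: +540 days → 15 July 2014.
Response Delay Deduction: −96 days → 10 April 2014.

2014-04-10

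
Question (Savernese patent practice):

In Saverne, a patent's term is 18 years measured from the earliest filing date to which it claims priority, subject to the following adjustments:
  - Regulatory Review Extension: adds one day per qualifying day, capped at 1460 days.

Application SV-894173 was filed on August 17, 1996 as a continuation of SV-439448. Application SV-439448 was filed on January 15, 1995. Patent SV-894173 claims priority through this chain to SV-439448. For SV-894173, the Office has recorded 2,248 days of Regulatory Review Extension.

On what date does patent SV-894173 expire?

2017-01-14

Earliest priority filing: 15 January 1995.
Base term: 15 January 1995 + 18 years → 15 January 2013.
Regulatory Review Extension: 2248 days claimed exceeds the 1460-day cap, so +1460 days → 14 January 2017.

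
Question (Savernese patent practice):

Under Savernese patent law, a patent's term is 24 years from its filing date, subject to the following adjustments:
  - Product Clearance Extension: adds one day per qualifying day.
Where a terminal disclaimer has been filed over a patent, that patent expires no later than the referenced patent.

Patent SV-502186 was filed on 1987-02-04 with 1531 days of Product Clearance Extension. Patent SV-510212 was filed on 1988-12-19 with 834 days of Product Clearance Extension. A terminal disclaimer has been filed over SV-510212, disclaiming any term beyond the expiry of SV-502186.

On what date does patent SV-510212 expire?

April 2, 2015

Natural term of SV-510212:
  Base: filing + 24 years → 19 December 2012.
  Product Clearance Extension: +834 days → 2 April 2015.
Expiry of referenced patent SV-502186:
  Base: filing + 24 years → 4 February 2011.
  Product Clearance Extension: +1531 days → 15 April 2015.
Terminal disclaimer: SV-510212 expires on the earlier of 2 April 2015 and 15 April 2015.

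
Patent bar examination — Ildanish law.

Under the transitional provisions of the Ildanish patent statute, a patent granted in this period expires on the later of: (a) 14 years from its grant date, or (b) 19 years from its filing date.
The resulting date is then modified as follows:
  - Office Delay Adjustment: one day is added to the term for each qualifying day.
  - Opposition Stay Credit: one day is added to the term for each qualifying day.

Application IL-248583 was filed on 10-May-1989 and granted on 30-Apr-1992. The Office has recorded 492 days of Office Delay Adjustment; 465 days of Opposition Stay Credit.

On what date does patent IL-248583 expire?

(a) grant + 14 years → 30 April 2006.
(b) filing + 19 years → 10 May 2008.
Later of the two: 10 May 2008.
Office Delay Adjustment: +492 days → 14 September 2009.
Opposition Stay Credit: +465 days → 23 December 2010.

2010-12-23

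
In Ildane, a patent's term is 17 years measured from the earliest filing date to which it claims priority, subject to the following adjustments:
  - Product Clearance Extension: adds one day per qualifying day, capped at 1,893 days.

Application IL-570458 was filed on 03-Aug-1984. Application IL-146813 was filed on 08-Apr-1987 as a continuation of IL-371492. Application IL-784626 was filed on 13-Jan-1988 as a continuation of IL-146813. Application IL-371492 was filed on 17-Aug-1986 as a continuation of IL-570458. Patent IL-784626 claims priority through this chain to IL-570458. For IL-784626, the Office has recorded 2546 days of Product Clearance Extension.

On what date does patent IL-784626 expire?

Earliest priority filing: 3 August 1984.
Base term: 3 August 1984 + 17 years → 3 August 2001.
Product Clearance Extension: 2546 days claimed exceeds the 1893-day cap, so +1893 days → 9 October 2006.

2006-10-09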